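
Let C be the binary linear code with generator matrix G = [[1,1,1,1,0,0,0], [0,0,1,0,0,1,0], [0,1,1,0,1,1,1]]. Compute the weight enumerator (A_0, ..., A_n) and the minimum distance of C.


Weight distribution: A_0 = 1, A_2 = 1, A_3 = 1, A_4 = 2, A_5 = 3. Minimum distance d = 2.

Enumerate all 2^3 = 8 messages m ∈ F_2^3.
For each, compute codeword c = mG in F_2^7, then tally its weight.
  m = 000 → c = 0000000, weight = 0.
  m = 100 → c = 1111000, weight = 4.
  m = 010 → c = 0010010, weight = 2.
  m = 110 → c = 1101010, weight = 4.
  m = 001 → c = 0110111, weight = 5.
  m = 101 → c = 1001111, weight = 5.
  m = 011 → c = 0100101, weight = 3.
  m = 111 → c = 1011101, weight = 5.
Tally weights:
  weight 0: 1 codewords.
  weight 2: 1 codewords.
  weight 3: 1 codewords.
  weight 4: 2 codewords.
  weight 5: 3 codewords.
Minimum distance d = smallest w > 0 with A_w > 0 = 2.
Sanity: Σ A_w = 8 = 2^3 = 8 ✓.


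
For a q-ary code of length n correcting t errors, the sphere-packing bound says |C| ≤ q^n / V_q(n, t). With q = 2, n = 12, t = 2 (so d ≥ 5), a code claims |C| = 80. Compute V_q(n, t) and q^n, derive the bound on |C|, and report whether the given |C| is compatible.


V_q(n, t) = 79, q^n = 4096, Hamming bound = 51, |C| = 80 > bound (violated).

Step 1: Compute V_q(n, t) = Σ_{j=0}^2 C(n, j) (q−1)^j.
  j = 0: C(12,0)·(1)^0 = 1·1 = 1.
  j = 1: C(12,1)·(1)^1 = 12·1 = 12.
  j = 2: C(12,2)·(1)^2 = 66·1 = 66.
  V_q(n, t) = 1 + 12 + 66 = 79.
Step 2: q^n = 2^12 = 4096.
Step 3: Hamming bound ⌊q^n / V_q(n,t)⌋ = ⌊4096/79⌋ = 51.
Step 4: Compare |C| = 80 to 51: violated.
The claimed |C| lies above the Hamming bound, so no 2-ary code of length 12 with d ≥ 5 can have 80 codewords.


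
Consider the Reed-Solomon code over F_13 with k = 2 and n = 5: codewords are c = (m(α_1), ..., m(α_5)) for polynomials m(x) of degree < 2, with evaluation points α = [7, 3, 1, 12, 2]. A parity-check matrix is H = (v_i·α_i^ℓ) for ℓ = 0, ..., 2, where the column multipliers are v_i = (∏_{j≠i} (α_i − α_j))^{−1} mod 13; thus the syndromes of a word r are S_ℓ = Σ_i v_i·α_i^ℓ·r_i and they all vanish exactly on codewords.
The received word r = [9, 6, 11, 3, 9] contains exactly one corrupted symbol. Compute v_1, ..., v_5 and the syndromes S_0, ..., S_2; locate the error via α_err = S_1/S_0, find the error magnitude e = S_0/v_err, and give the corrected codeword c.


S = (10, 7, 1), error at position 5, error magnitude e = 7, c = [9, 6, 11, 3, 2].

Step 1: column multipliers v_i = (∏_{j≠i}(α_i − α_j))^{−1} mod 13.
  i = 1 (α = 7): (7−3)(7−1)(7−12)(7−2) = 4·6·(−5)·5 = −600 ≡ 11, so v_1 = 11^{−1} = 6 (mod 13).
  i = 2 (α = 3): (3−7)(3−1)(3−12)(3−2) = (−4)·2·(−9)·1 = 72 ≡ 7, so v_2 = 7^{−1} = 2 (mod 13).
  i = 3 (α = 1): (1−7)(1−3)(1−12)(1−2) = (−6)·(−2)·(−11)·(−1) = 132 ≡ 2, so v_3 = 2^{−1} = 7 (mod 13).
  i = 4 (α = 12): (12−7)(12−3)(12−1)(12−2) = 5·9·11·10 = 4950 ≡ 10, so v_4 = 10^{−1} = 4 (mod 13).
  i = 5 (α = 2): (2−7)(2−3)(2−1)(2−12) = (−5)·(−1)·1·(−10) = −50 ≡ 2, so v_5 = 2^{−1} = 7 (mod 13).
  v = [6, 2, 7, 4, 7].
Step 2: syndromes of r = [9, 6, 11, 3, 9] (all sums mod 13).
  S_0 = Σ v_i r_i = 6·9 + 2·6 + 7·11 + 4·3 + 7·9 = 218 ≡ 10.
  S_1 = Σ v_i α_i r_i = 6·7·9 + 2·3·6 + 7·1·11 + 4·12·3 + 7·2·9 = 761 ≡ 7.
  α_i^2 mod 13 = [10, 9, 1, 1, 4].
  S_2 = Σ v_i α_i^2 r_i = 6·10·9 + 2·9·6 + 7·1·11 + 4·1·3 + 7·4·9 = 989 ≡ 1.
  S = (10, 7, 1) ≠ 0, so r is not a codeword (an error is present).
Step 3: locate the error. For a single error e at position i, S_ℓ = v_i·e·α_i^ℓ, so α_err = S_1/S_0.
  S_0^{−1} = 10^{−1} = 4 (mod 13), so α_err = 7·4 = 28 ≡ 2 = α_5. Error position i = 5.
  Consistency check: S_2/S_1 = 1·2 = 2 ≡ 2 = α_err ✓ (single-error assumption holds).
Step 4: error magnitude e = S_0/v_5 = S_0·∏_{j≠5}(α_5 − α_j) = 10·2 = 20 ≡ 7 (mod 13).
Step 5: correct position 5: c_5 = r_5 − e = 9 − 7 ≡ 2 (mod 13). Hence c = [9, 6, 11, 3, 2].
  Check: interpolating c through the α_i gives m(x) = 7 + 4·x (degree < 2) with m(α_i) = c_i for every i, so c is indeed a codeword.


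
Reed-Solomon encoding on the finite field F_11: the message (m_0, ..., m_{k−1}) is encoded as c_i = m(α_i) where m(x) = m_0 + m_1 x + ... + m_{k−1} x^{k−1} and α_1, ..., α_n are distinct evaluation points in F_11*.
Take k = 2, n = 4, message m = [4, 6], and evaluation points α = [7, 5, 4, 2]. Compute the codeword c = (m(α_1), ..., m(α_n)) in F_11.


c = [2, 1, 6, 5]

Message polynomial: m(x) = 4 + 6·x (mod 11).
For each evaluation point α_i, compute m(α_i) mod 11:
  α_1 = 7: Horner steps 6 → 2, so m(7) = 2.
  α_2 = 5: Horner steps 6 → 1, so m(5) = 1.
  α_3 = 4: Horner steps 6 → 6, so m(4) = 6.
  α_4 = 2: Horner steps 6 → 5, so m(2) = 5.
Codeword c = [2, 1, 6, 5] ∈ F_11^4.


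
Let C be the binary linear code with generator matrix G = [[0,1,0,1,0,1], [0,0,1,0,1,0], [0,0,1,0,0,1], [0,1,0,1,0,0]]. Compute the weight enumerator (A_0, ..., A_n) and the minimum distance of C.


Weight distribution: A_0 = 1, A_1 = 3, A_2 = 4, A_3 = 4, A_4 = 3, A_5 = 1. Minimum distance d = 1.

Enumerate all 2^4 = 16 messages m ∈ F_2^4.
For each, compute codeword c = mG in F_2^6, then tally its weight.
  m = 0000 → c = 000000, weight = 0.
  m = 1000 → c = 010101, weight = 3.
  m = 0100 → c = 001010, weight = 2.
  m = 1100 → c = 011111, weight = 5.
  m = 0010 → c = 001001, weight = 2.
  m = 1010 → c = 011100, weight = 3.
  m = 0110 → c = 000011, weight = 2.
  m = 1110 → c = 010110, weight = 3.
  m = 0001 → c = 010100, weight = 2.
  m = 1001 → c = 000001, weight = 1.
  m = 0101 → c = 011110, weight = 4.
  m = 1101 → c = 001011, weight = 3.
  m = 0011 → c = 011101, weight = 4.
  m = 1011 → c = 001000, weight = 1.
  m = 0111 → c = 010111, weight = 4.
  m = 1111 → c = 000010, weight = 1.
Tally weights:
  weight 0: 1 codewords.
  weight 1: 3 codewords.
  weight 2: 4 codewords.
  weight 3: 4 codewords.
  weight 4: 3 codewords.
  weight 5: 1 codewords.
Minimum distance d = smallest w > 0 with A_w > 0 = 1.
Sanity: Σ A_w = 16 = 2^4 = 16 ✓.


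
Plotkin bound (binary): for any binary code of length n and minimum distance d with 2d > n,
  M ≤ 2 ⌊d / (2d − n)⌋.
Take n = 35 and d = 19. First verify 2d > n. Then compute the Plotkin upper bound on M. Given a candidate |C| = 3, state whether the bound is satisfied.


Plotkin bound M ≤ 12; given |C| = 3 ≤ bound (satisfied).

Check applicability: 2d = 38, n = 35.
2d − n = 3 > 0, so Plotkin applies.
Compute d/(2d−n) = 19/3 ≈ 6.3333.
⌊d/(2d−n)⌋ = 6.
Plotkin bound: M ≤ 2·6 = 12.
Given |C| = 3, check: satisfied.
This |C| is below the Plotkin bound.


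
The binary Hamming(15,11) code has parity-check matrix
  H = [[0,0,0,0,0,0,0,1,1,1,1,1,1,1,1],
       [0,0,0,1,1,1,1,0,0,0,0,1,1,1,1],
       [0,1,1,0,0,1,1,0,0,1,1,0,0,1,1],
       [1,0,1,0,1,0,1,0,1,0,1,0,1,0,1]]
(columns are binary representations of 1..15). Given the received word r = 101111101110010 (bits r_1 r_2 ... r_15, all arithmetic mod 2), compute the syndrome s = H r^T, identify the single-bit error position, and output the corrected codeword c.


s = (0, 1, 0, 0)^T, error position = 4, corrected codeword c = 101011101110010

Compute s = H r^T mod 2 one row at a time:
  s_1 = 0 + 1 + 1 + 1 + 0 + 0 + 1 + 0 = 4 ≡ 0 (mod 2).
  s_2 = 1 + 1 + 1 + 1 + 0 + 0 + 1 + 0 = 5 ≡ 1 (mod 2).
  s_3 = 0 + 1 + 1 + 1 + 1 + 1 + 1 + 0 = 6 ≡ 0 (mod 2).
  s_4 = 1 + 1 + 1 + 1 + 1 + 1 + 0 + 0 = 6 ≡ 0 (mod 2).
s = (0, 1, 0, 0)^T — this equals column 4 of H (binary 0100), so error is at position 4.
Correct: flip bit 4 of r = 101111101110010 to get c = 101011101110010.


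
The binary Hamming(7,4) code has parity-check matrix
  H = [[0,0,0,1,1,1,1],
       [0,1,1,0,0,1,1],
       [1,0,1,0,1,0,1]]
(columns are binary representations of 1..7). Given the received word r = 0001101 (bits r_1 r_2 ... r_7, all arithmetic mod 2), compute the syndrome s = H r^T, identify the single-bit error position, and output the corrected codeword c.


s = (1, 1, 0)^T, error position = 6, corrected codeword c = 0001111

Compute s = H r^T mod 2 one row at a time:
  s_1 = 1 + 1 + 0 + 1 = 3 ≡ 1 (mod 2).
  s_2 = 0 + 0 + 0 + 1 = 1 ≡ 1 (mod 2).
  s_3 = 0 + 0 + 1 + 1 = 2 ≡ 0 (mod 2).
s = (1, 1, 0)^T — this equals column 6 of H (binary 110), so error is at position 6.
Correct: flip bit 6 of r = 0001101 to get c = 0001111.


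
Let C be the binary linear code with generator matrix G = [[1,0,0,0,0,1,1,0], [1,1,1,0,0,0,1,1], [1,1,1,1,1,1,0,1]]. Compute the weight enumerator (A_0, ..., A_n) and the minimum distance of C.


Weight distribution: A_0 = 1, A_3 = 2, A_4 = 2, A_5 = 1, A_6 = 1, A_7 = 1. Minimum distance d = 3.

Enumerate all 2^3 = 8 messages m ∈ F_2^3.
For each, compute codeword c = mG in F_2^8, then tally its weight.
  m = 000 → c = 00000000, weight = 0.
  m = 100 → c = 10000110, weight = 3.
  m = 010 → c = 11100011, weight = 5.
  m = 110 → c = 01100101, weight = 4.
  m = 001 → c = 11111101, weight = 7.
  m = 101 → c = 01111011, weight = 6.
  m = 011 → c = 00011110, weight = 4.
  m = 111 → c = 10011000, weight = 3.
Tally weights:
  weight 0: 1 codewords.
  weight 3: 2 codewords.
  weight 4: 2 codewords.
  weight 5: 1 codewords.
  weight 6: 1 codewords.
  weight 7: 1 codewords.
Minimum distance d = smallest w > 0 with A_w > 0 = 3.
Sanity: Σ A_w = 8 = 2^3 = 8 ✓.


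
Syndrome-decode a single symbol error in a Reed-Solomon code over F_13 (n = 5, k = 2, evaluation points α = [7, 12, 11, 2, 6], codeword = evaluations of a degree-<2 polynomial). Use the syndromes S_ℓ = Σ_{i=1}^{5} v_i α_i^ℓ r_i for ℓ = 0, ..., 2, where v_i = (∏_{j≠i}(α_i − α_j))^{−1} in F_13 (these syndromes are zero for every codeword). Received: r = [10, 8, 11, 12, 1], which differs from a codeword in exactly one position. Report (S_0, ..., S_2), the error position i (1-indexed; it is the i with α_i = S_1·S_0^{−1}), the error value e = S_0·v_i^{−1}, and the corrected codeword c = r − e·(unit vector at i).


S = (4, 11, 1), error at position 5, error magnitude e = 1, c = [10, 8, 11, 12, 0].

Step 1: column multipliers v_i = (∏_{j≠i}(α_i − α_j))^{−1} mod 13.
  i = 1 (α = 7): (7−12)(7−11)(7−2)(7−6) = (−5)·(−4)·5·1 = 100 ≡ 9, so v_1 = 9^{−1} = 3 (mod 13).
  i = 2 (α = 12): (12−7)(12−11)(12−2)(12−6) = 5·1·10·6 = 300 ≡ 1, so v_2 = 1^{−1} = 1 (mod 13).
  i = 3 (α = 11): (11−7)(11−12)(11−2)(11−6) = 4·(−1)·9·5 = −180 ≡ 2, so v_3 = 2^{−1} = 7 (mod 13).
  i = 4 (α = 2): (2−7)(2−12)(2−11)(2−6) = (−5)·(−10)·(−9)·(−4) = 1800 ≡ 6, so v_4 = 6^{−1} = 11 (mod 13).
  i = 5 (α = 6): (6−7)(6−12)(6−11)(6−2) = (−1)·(−6)·(−5)·4 = −120 ≡ 10, so v_5 = 10^{−1} = 4 (mod 13).
  v = [3, 1, 7, 11, 4].
Step 2: syndromes of r = [10, 8, 11, 12, 1] (all sums mod 13).
  S_0 = Σ v_i r_i = 3·10 + 1·8 + 7·11 + 11·12 + 4·1 = 251 ≡ 4.
  S_1 = Σ v_i α_i r_i = 3·7·10 + 1·12·8 + 7·11·11 + 11·2·12 + 4·6·1 = 1441 ≡ 11.
  α_i^2 mod 13 = [10, 1, 4, 4, 10].
  S_2 = Σ v_i α_i^2 r_i = 3·10·10 + 1·1·8 + 7·4·11 + 11·4·12 + 4·10·1 = 1184 ≡ 1.
  S = (4, 11, 1) ≠ 0, so r is not a codeword (an error is present).
Step 3: locate the error. For a single error e at position i, S_ℓ = v_i·e·α_i^ℓ, so α_err = S_1/S_0.
  S_0^{−1} = 4^{−1} = 10 (mod 13), so α_err = 11·10 = 110 ≡ 6 = α_5. Error position i = 5.
  Consistency check: S_2/S_1 = 1·6 = 6 ≡ 6 = α_err ✓ (single-error assumption holds).
Step 4: error magnitude e = S_0/v_5 = S_0·∏_{j≠5}(α_5 − α_j) = 4·10 = 40 ≡ 1 (mod 13).
Step 5: correct position 5: c_5 = r_5 − e = 1 − 1 ≡ 0 (mod 13). Hence c = [10, 8, 11, 12, 0].
  Check: interpolating c through the α_i gives m(x) = 5 + 10·x (degree < 2) with m(α_i) = c_i for every i, so c is indeed a codeword.


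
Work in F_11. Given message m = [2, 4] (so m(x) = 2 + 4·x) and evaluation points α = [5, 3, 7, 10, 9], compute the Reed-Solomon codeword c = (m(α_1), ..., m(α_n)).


c = [0, 3, 8, 9, 5]

Message polynomial: m(x) = 2 + 4·x (mod 11).
For each evaluation point α_i, compute m(α_i) mod 11:
  α_1 = 5: Horner steps 4 → 0, so m(5) = 0.
  α_2 = 3: Horner steps 4 → 3, so m(3) = 3.
  α_3 = 7: Horner steps 4 → 8, so m(7) = 8.
  α_4 = 10: Horner steps 4 → 9, so m(10) = 9.
  α_5 = 9: Horner steps 4 → 5, so m(9) = 5.
Codeword c = [0, 3, 8, 9, 5] ∈ F_11^5.


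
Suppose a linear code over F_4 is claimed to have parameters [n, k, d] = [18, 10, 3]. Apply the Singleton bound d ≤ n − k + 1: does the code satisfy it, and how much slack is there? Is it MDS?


Singleton RHS = n − k + 1 = 9, slack = 6, bound satisfied, not MDS.

Singleton bound: d ≤ n − k + 1.
Here n = 18, k = 10, so n − k + 1 = 9.
Given d = 3, check d ≤ 9: YES.
Slack = (n − k + 1) − d = 6.
The code is NOT MDS (slack = 6 > 0).
Description: the claimed parameters are [18, 10, 3]_4; such a code would be non-MDS.


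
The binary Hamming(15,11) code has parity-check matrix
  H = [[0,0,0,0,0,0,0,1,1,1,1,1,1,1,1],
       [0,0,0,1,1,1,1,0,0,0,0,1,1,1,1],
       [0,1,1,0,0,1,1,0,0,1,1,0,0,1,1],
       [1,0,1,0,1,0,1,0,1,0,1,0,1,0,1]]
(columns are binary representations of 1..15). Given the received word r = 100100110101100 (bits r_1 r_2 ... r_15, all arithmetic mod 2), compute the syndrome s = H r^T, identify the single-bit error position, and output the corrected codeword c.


s = (0, 0, 0, 1)^T, error position = 1, corrected codeword c = 000100110101100

Compute s = H r^T mod 2 one row at a time:
  s_1 = 1 + 0 + 1 + 0 + 1 + 1 + 0 + 0 = 4 ≡ 0 (mod 2).
  s_2 = 1 + 0 + 0 + 1 + 1 + 1 + 0 + 0 = 4 ≡ 0 (mod 2).
  s_3 = 0 + 0 + 0 + 1 + 1 + 0 + 0 + 0 = 2 ≡ 0 (mod 2).
  s_4 = 1 + 0 + 0 + 1 + 0 + 0 + 1 + 0 = 3 ≡ 1 (mod 2).
s = (0, 0, 0, 1)^T — this equals column 1 of H (binary 0001), so error is at position 1.
Correct: flip bit 1 of r = 100100110101100 to get c = 000100110101100.


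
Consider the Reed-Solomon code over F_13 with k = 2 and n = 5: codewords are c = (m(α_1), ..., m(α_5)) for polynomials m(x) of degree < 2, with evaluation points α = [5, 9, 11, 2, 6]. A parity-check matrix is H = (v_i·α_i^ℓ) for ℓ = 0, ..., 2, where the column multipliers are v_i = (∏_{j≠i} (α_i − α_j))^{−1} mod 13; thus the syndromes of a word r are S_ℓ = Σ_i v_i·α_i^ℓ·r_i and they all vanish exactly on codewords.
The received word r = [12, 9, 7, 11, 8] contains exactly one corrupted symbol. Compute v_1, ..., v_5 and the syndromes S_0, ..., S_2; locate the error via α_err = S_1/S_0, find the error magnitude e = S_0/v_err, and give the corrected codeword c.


S = (12, 2, 9), error at position 3, error magnitude e = 6, c = [12, 9, 1, 11, 8].

Step 1: column multipliers v_i = (∏_{j≠i}(α_i − α_j))^{−1} mod 13.
  i = 1 (α = 5): (5−9)(5−11)(5−2)(5−6) = (−4)·(−6)·3·(−1) = −72 ≡ 6, so v_1 = 6^{−1} = 11 (mod 13).
  i = 2 (α = 9): (9−5)(9−11)(9−2)(9−6) = 4·(−2)·7·3 = −168 ≡ 1, so v_2 = 1^{−1} = 1 (mod 13).
  i = 3 (α = 11): (11−5)(11−9)(11−2)(11−6) = 6·2·9·5 = 540 ≡ 7, so v_3 = 7^{−1} = 2 (mod 13).
  i = 4 (α = 2): (2−5)(2−9)(2−11)(2−6) = (−3)·(−7)·(−9)·(−4) = 756 ≡ 2, so v_4 = 2^{−1} = 7 (mod 13).
  i = 5 (α = 6): (6−5)(6−9)(6−11)(6−2) = 1·(−3)·(−5)·4 = 60 ≡ 8, so v_5 = 8^{−1} = 5 (mod 13).
  v = [11, 1, 2, 7, 5].
Step 2: syndromes of r = [12, 9, 7, 11, 8] (all sums mod 13).
  S_0 = Σ v_i r_i = 11·12 + 1·9 + 2·7 + 7·11 + 5·8 = 272 ≡ 12.
  S_1 = Σ v_i α_i r_i = 11·5·12 + 1·9·9 + 2·11·7 + 7·2·11 + 5·6·8 = 1289 ≡ 2.
  α_i^2 mod 13 = [12, 3, 4, 4, 10].
  S_2 = Σ v_i α_i^2 r_i = 11·12·12 + 1·3·9 + 2·4·7 + 7·4·11 + 5·10·8 = 2375 ≡ 9.
  S = (12, 2, 9) ≠ 0, so r is not a codeword (an error is present).
Step 3: locate the error. For a single error e at position i, S_ℓ = v_i·e·α_i^ℓ, so α_err = S_1/S_0.
  S_0^{−1} = 12^{−1} = 12 (mod 13), so α_err = 2·12 = 24 ≡ 11 = α_3. Error position i = 3.
  Consistency check: S_2/S_1 = 9·7 = 63 ≡ 11 = α_err ✓ (single-error assumption holds).
Step 4: error magnitude e = S_0/v_3 = S_0·∏_{j≠3}(α_3 − α_j) = 12·7 = 84 ≡ 6 (mod 13).
Step 5: correct position 3: c_3 = r_3 − e = 7 − 6 ≡ 1 (mod 13). Hence c = [12, 9, 1, 11, 8].
  Check: interpolating c through the α_i gives m(x) = 6 + 9·x (degree < 2) with m(α_i) = c_i for every i, so c is indeed a codeword.


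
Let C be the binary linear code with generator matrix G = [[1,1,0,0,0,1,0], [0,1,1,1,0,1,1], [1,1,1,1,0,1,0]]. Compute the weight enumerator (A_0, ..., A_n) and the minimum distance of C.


Weight distribution: A_0 = 1, A_2 = 2, A_3 = 2, A_4 = 1, A_5 = 2. Minimum distance d = 2.

Enumerate all 2^3 = 8 messages m ∈ F_2^3.
For each, compute codeword c = mG in F_2^7, then tally its weight.
  m = 000 → c = 0000000, weight = 0.
  m = 100 → c = 1100010, weight = 3.
  m = 010 → c = 0111011, weight = 5.
  m = 110 → c = 1011001, weight = 4.
  m = 001 → c = 1111010, weight = 5.
  m = 101 → c = 0011000, weight = 2.
  m = 011 → c = 1000001, weight = 2.
  m = 111 → c = 0100011, weight = 3.
Tally weights:
  weight 0: 1 codewords.
  weight 2: 2 codewords.
  weight 3: 2 codewords.
  weight 4: 1 codewords.
  weight 5: 2 codewords.
Minimum distance d = smallest w > 0 with A_w > 0 = 2.
Sanity: Σ A_w = 8 = 2^3 = 8 ✓.


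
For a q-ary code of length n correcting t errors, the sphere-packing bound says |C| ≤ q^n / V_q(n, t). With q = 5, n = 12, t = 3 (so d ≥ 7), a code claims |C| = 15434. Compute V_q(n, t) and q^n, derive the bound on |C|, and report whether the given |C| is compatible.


V_q(n, t) = 15185, q^n = 244140625, Hamming bound = 16077, |C| = 15434 ≤ bound (satisfied).

Step 1: Compute V_q(n, t) = Σ_{j=0}^3 C(n, j) (q−1)^j.
  j = 0: C(12,0)·(4)^0 = 1·1 = 1.
  j = 1: C(12,1)·(4)^1 = 12·4 = 48.
  j = 2: C(12,2)·(4)^2 = 66·16 = 1056.
  j = 3: C(12,3)·(4)^3 = 220·64 = 14080.
  V_q(n, t) = 1 + 48 + 1056 + 14080 = 15185.
Step 2: q^n = 5^12 = 244140625.
Step 3: Hamming bound ⌊q^n / V_q(n,t)⌋ = ⌊244140625/15185⌋ = 16077.
Step 4: Compare |C| = 15434 to 16077: satisfied.
The claimed |C| lies below the Hamming bound.


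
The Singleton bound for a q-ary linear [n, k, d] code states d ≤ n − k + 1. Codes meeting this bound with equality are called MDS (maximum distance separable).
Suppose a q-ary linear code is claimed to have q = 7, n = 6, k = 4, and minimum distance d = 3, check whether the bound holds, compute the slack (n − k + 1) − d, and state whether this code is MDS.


Singleton RHS = n − k + 1 = 3, slack = 0, bound satisfied, MDS.

Singleton bound: d ≤ n − k + 1.
Here n = 6, k = 4, so n − k + 1 = 3.
Given d = 3, check d ≤ 3: YES.
Slack = (n − k + 1) − d = 0.
The code is MDS (slack = 0).
Description: the claimed parameters are [6, 4, 3]_7; such a code would be MDS (meets Singleton bound).


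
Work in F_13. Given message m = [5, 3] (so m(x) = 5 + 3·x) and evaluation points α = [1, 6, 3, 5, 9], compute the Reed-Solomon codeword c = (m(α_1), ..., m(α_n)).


c = [8, 10, 1, 7, 6]

Message polynomial: m(x) = 5 + 3·x (mod 13).
For each evaluation point α_i, compute m(α_i) mod 13:
  α_1 = 1: Horner steps 3 → 8, so m(1) = 8.
  α_2 = 6: Horner steps 3 → 10, so m(6) = 10.
  α_3 = 3: Horner steps 3 → 1, so m(3) = 1.
  α_4 = 5: Horner steps 3 → 7, so m(5) = 7.
  α_5 = 9: Horner steps 3 → 6, so m(9) = 6.
Codeword c = [8, 10, 1, 7, 6] ∈ F_13^5.


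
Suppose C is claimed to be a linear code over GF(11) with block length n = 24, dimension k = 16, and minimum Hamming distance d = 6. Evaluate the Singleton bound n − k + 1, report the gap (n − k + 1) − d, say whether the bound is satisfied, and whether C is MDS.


Singleton RHS = n − k + 1 = 9, slack = 3, bound satisfied, not MDS.

Singleton bound: d ≤ n − k + 1.
Here n = 24, k = 16, so n − k + 1 = 9.
Given d = 6, check d ≤ 9: YES.
Slack = (n − k + 1) − d = 3.
The code is NOT MDS (slack = 3 > 0).
Description: the claimed parameters are [24, 16, 6]_11; such a code would be non-MDS.


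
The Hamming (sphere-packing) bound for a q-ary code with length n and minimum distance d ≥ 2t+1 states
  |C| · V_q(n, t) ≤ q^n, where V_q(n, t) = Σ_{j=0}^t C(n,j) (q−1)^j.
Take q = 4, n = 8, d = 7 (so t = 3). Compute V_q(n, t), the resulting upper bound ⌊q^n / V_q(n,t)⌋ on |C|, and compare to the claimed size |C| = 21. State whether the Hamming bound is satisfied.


V_q(n, t) = 1789, q^n = 65536, Hamming bound = 36, |C| = 21 ≤ bound (satisfied).

Step 1: Compute V_q(n, t) = Σ_{j=0}^3 C(n, j) (q−1)^j.
  j = 0: C(8,0)·(3)^0 = 1·1 = 1.
  j = 1: C(8,1)·(3)^1 = 8·3 = 24.
  j = 2: C(8,2)·(3)^2 = 28·9 = 252.
  j = 3: C(8,3)·(3)^3 = 56·27 = 1512.
  V_q(n, t) = 1 + 24 + 252 + 1512 = 1789.
Step 2: q^n = 4^8 = 65536.
Step 3: Hamming bound ⌊q^n / V_q(n,t)⌋ = ⌊65536/1789⌋ = 36.
Step 4: Compare |C| = 21 to 36: satisfied.
The claimed |C| lies below the Hamming bound.


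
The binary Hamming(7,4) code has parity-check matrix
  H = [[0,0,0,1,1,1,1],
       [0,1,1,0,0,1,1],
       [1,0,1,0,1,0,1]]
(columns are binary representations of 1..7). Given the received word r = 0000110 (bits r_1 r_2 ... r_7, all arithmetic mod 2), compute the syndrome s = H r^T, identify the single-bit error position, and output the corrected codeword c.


s = (0, 1, 1)^T, error position = 3, corrected codeword c = 0010110

Compute s = H r^T mod 2 one row at a time:
  s_1 = 0 + 1 + 1 + 0 = 2 ≡ 0 (mod 2).
  s_2 = 0 + 0 + 1 + 0 = 1 ≡ 1 (mod 2).
  s_3 = 0 + 0 + 1 + 0 = 1 ≡ 1 (mod 2).
s = (0, 1, 1)^T — this equals column 3 of H (binary 011), so error is at position 3.
Correct: flip bit 3 of r = 0000110 to get c = 0010110.


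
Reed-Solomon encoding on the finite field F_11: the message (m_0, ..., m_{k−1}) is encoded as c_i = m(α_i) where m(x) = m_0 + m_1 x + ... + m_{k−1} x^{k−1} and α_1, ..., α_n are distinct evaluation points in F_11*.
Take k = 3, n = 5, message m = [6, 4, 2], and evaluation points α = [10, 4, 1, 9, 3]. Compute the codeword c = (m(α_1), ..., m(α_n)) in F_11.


c = [4, 10, 1, 6, 3]

Message polynomial: m(x) = 6 + 4·x + 2·x^2 (mod 11).
For each evaluation point α_i, compute m(α_i) mod 11:
  α_1 = 10: Horner steps 2 → 2 → 4, so m(10) = 4.
  α_2 = 4: Horner steps 2 → 1 → 10, so m(4) = 10.
  α_3 = 1: Horner steps 2 → 6 → 1, so m(1) = 1.
  α_4 = 9: Horner steps 2 → 0 → 6, so m(9) = 6.
  α_5 = 3: Horner steps 2 → 10 → 3, so m(3) = 3.
Codeword c = [4, 10, 1, 6, 3] ∈ F_11^5.


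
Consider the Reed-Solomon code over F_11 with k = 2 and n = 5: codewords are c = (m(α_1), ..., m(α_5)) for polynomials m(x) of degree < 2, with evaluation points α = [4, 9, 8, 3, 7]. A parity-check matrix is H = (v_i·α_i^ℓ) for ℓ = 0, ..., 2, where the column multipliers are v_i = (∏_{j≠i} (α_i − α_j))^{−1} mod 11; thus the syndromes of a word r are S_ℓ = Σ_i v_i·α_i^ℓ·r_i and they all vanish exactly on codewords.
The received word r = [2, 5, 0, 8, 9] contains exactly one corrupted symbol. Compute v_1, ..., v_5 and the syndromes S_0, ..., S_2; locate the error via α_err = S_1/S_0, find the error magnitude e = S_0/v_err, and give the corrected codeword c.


S = (7, 5, 2), error at position 5, error magnitude e = 3, c = [2, 5, 0, 8, 6].

Step 1: column multipliers v_i = (∏_{j≠i}(α_i − α_j))^{−1} mod 11.
  i = 1 (α = 4): (4−9)(4−8)(4−3)(4−7) = (−5)·(−4)·1·(−3) = −60 ≡ 6, so v_1 = 6^{−1} = 2 (mod 11).
  i = 2 (α = 9): (9−4)(9−8)(9−3)(9−7) = 5·1·6·2 = 60 ≡ 5, so v_2 = 5^{−1} = 9 (mod 11).
  i = 3 (α = 8): (8−4)(8−9)(8−3)(8−7) = 4·(−1)·5·1 = −20 ≡ 2, so v_3 = 2^{−1} = 6 (mod 11).
  i = 4 (α = 3): (3−4)(3−9)(3−8)(3−7) = (−1)·(−6)·(−5)·(−4) = 120 ≡ 10, so v_4 = 10^{−1} = 10 (mod 11).
  i = 5 (α = 7): (7−4)(7−9)(7−8)(7−3) = 3·(−2)·(−1)·4 = 24 ≡ 2, so v_5 = 2^{−1} = 6 (mod 11).
  v = [2, 9, 6, 10, 6].
Step 2: syndromes of r = [2, 5, 0, 8, 9] (all sums mod 11).
  S_0 = Σ v_i r_i = 2·2 + 9·5 + 6·0 + 10·8 + 6·9 = 183 ≡ 7.
  S_1 = Σ v_i α_i r_i = 2·4·2 + 9·9·5 + 6·8·0 + 10·3·8 + 6·7·9 = 1039 ≡ 5.
  α_i^2 mod 11 = [5, 4, 9, 9, 5].
  S_2 = Σ v_i α_i^2 r_i = 2·5·2 + 9·4·5 + 6·9·0 + 10·9·8 + 6·5·9 = 1190 ≡ 2.
  S = (7, 5, 2) ≠ 0, so r is not a codeword (an error is present).
Step 3: locate the error. For a single error e at position i, S_ℓ = v_i·e·α_i^ℓ, so α_err = S_1/S_0.
  S_0^{−1} = 7^{−1} = 8 (mod 11), so α_err = 5·8 = 40 ≡ 7 = α_5. Error position i = 5.
  Consistency check: S_2/S_1 = 2·9 = 18 ≡ 7 = α_err ✓ (single-error assumption holds).
Step 4: error magnitude e = S_0/v_5 = S_0·∏_{j≠5}(α_5 − α_j) = 7·2 = 14 ≡ 3 (mod 11).
Step 5: correct position 5: c_5 = r_5 − e = 9 − 3 ≡ 6 (mod 11). Hence c = [2, 5, 0, 8, 6].
  Check: interpolating c through the α_i gives m(x) = 4 + 5·x (degree < 2) with m(α_i) = c_i for every i, so c is indeed a codeword.


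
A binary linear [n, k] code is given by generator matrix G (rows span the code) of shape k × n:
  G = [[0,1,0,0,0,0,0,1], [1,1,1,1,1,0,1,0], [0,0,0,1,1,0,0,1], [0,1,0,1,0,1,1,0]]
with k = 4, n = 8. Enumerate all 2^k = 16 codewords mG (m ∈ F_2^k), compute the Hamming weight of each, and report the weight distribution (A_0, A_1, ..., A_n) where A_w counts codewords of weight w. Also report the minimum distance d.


Weight distribution: A_0 = 1, A_2 = 1, A_3 = 4, A_4 = 3, A_5 = 4, A_6 = 3. Minimum distance d = 2.

Enumerate all 2^4 = 16 messages m ∈ F_2^4.
For each, compute codeword c = mG in F_2^8, then tally its weight.
  m = 0000 → c = 00000000, weight = 0.
  m = 1000 → c = 01000001, weight = 2.
  m = 0100 → c = 11111010, weight = 6.
  m = 1100 → c = 10111011, weight = 6.
  m = 0010 → c = 00011001, weight = 3.
  m = 1010 → c = 01011000, weight = 3.
  m = 0110 → c = 11100011, weight = 5.
  m = 1110 → c = 10100010, weight = 3.
  m = 0001 → c = 01010110, weight = 4.
  m = 1001 → c = 00010111, weight = 4.
  m = 0101 → c = 10101100, weight = 4.
  m = 1101 → c = 11101101, weight = 6.
  m = 0011 → c = 01001111, weight = 5.
  m = 1011 → c = 00001110, weight = 3.
  m = 0111 → c = 10110101, weight = 5.
  m = 1111 → c = 11110100, weight = 5.
Tally weights:
  weight 0: 1 codewords.
  weight 2: 1 codewords.
  weight 3: 4 codewords.
  weight 4: 3 codewords.
  weight 5: 4 codewords.
  weight 6: 3 codewords.
Minimum distance d = smallest w > 0 with A_w > 0 = 2.
Sanity: Σ A_w = 16 = 2^4 = 16 ✓.


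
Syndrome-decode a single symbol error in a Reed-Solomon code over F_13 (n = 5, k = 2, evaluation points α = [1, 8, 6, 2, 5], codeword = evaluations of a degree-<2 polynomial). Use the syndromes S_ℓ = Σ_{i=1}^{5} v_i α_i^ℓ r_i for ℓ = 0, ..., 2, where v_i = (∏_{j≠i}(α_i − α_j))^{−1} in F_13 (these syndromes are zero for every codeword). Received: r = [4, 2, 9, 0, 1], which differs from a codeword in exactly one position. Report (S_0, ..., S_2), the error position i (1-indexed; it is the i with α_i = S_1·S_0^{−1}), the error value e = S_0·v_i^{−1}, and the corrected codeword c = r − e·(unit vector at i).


S = (1, 6, 10), error at position 3, error magnitude e = 12, c = [4, 2, 10, 0, 1].

Step 1: column multipliers v_i = (∏_{j≠i}(α_i − α_j))^{−1} mod 13.
  i = 1 (α = 1): (1−8)(1−6)(1−2)(1−5) = (−7)·(−5)·(−1)·(−4) = 140 ≡ 10, so v_1 = 10^{−1} = 4 (mod 13).
  i = 2 (α = 8): (8−1)(8−6)(8−2)(8−5) = 7·2·6·3 = 252 ≡ 5, so v_2 = 5^{−1} = 8 (mod 13).
  i = 3 (α = 6): (6−1)(6−8)(6−2)(6−5) = 5·(−2)·4·1 = −40 ≡ 12, so v_3 = 12^{−1} = 12 (mod 13).
  i = 4 (α = 2): (2−1)(2−8)(2−6)(2−5) = 1·(−6)·(−4)·(−3) = −72 ≡ 6, so v_4 = 6^{−1} = 11 (mod 13).
  i = 5 (α = 5): (5−1)(5−8)(5−6)(5−2) = 4·(−3)·(−1)·3 = 36 ≡ 10, so v_5 = 10^{−1} = 4 (mod 13).
  v = [4, 8, 12, 11, 4].
Step 2: syndromes of r = [4, 2, 9, 0, 1] (all sums mod 13).
  S_0 = Σ v_i r_i = 4·4 + 8·2 + 12·9 + 11·0 + 4·1 = 144 ≡ 1.
  S_1 = Σ v_i α_i r_i = 4·1·4 + 8·8·2 + 12·6·9 + 11·2·0 + 4·5·1 = 812 ≡ 6.
  α_i^2 mod 13 = [1, 12, 10, 4, 12].
  S_2 = Σ v_i α_i^2 r_i = 4·1·4 + 8·12·2 + 12·10·9 + 11·4·0 + 4·12·1 = 1336 ≡ 10.
  S = (1, 6, 10) ≠ 0, so r is not a codeword (an error is present).
Step 3: locate the error. For a single error e at position i, S_ℓ = v_i·e·α_i^ℓ, so α_err = S_1/S_0.
  S_0^{−1} = 1^{−1} = 1 (mod 13), so α_err = 6·1 = 6 ≡ 6 = α_3. Error position i = 3.
  Consistency check: S_2/S_1 = 10·11 = 110 ≡ 6 = α_err ✓ (single-error assumption holds).
Step 4: error magnitude e = S_0/v_3 = S_0·∏_{j≠3}(α_3 − α_j) = 1·12 = 12 ≡ 12 (mod 13).
Step 5: correct position 3: c_3 = r_3 − e = 9 − 12 ≡ 10 (mod 13). Hence c = [4, 2, 10, 0, 1].
  Check: interpolating c through the α_i gives m(x) = 8 + 9·x (degree < 2) with m(α_i) = c_i for every i, so c is indeed a codeword.


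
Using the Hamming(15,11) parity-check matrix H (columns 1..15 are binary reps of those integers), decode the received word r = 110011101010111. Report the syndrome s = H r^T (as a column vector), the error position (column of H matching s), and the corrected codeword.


s = (1, 0, 0, 1)^T, error position = 9, corrected codeword c = 110011100010111

Compute s = H r^T mod 2 one row at a time:
  s_1 = 0 + 1 + 0 + 1 + 0 + 1 + 1 + 1 = 5 ≡ 1 (mod 2).
  s_2 = 0 + 1 + 1 + 1 + 0 + 1 + 1 + 1 = 6 ≡ 0 (mod 2).
  s_3 = 1 + 0 + 1 + 1 + 0 + 1 + 1 + 1 = 6 ≡ 0 (mod 2).
  s_4 = 1 + 0 + 1 + 1 + 1 + 1 + 1 + 1 = 7 ≡ 1 (mod 2).
s = (1, 0, 0, 1)^T — this equals column 9 of H (binary 1001), so error is at position 9.
Correct: flip bit 9 of r = 110011101010111 to get c = 110011100010111.


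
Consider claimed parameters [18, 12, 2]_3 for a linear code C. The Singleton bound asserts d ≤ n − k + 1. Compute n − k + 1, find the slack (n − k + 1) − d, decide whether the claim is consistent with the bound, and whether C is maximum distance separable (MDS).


Singleton RHS = n − k + 1 = 7, slack = 5, bound satisfied, not MDS.

Singleton bound: d ≤ n − k + 1.
Here n = 18, k = 12, so n − k + 1 = 7.
Given d = 2, check d ≤ 7: YES.
Slack = (n − k + 1) − d = 5.
The code is NOT MDS (slack = 5 > 0).
Description: the claimed parameters are [18, 12, 2]_3; such a code would be non-MDS.


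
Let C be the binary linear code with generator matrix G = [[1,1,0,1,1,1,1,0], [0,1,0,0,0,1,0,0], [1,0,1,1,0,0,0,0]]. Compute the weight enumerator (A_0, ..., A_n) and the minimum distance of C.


Weight distribution: A_0 = 1, A_2 = 1, A_3 = 2, A_4 = 1, A_5 = 2, A_6 = 1. Minimum distance d = 2.

Enumerate all 2^3 = 8 messages m ∈ F_2^3.
For each, compute codeword c = mG in F_2^8, then tally its weight.
  m = 000 → c = 00000000, weight = 0.
  m = 100 → c = 11011110, weight = 6.
  m = 010 → c = 01000100, weight = 2.
  m = 110 → c = 10011010, weight = 4.
  m = 001 → c = 10110000, weight = 3.
  m = 101 → c = 01101110, weight = 5.
  m = 011 → c = 11110100, weight = 5.
  m = 111 → c = 00101010, weight = 3.
Tally weights:
  weight 0: 1 codewords.
  weight 2: 1 codewords.
  weight 3: 2 codewords.
  weight 4: 1 codewords.
  weight 5: 2 codewords.
  weight 6: 1 codewords.
Minimum distance d = smallest w > 0 with A_w > 0 = 2.
Sanity: Σ A_w = 8 = 2^3 = 8 ✓.


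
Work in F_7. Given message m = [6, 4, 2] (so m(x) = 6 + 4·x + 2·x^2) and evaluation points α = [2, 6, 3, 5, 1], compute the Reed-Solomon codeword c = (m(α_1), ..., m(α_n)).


c = [1, 4, 1, 6, 5]

Message polynomial: m(x) = 6 + 4·x + 2·x^2 (mod 7).
For each evaluation point α_i, compute m(α_i) mod 7:
  α_1 = 2: Horner steps 2 → 1 → 1, so m(2) = 1.
  α_2 = 6: Horner steps 2 → 2 → 4, so m(6) = 4.
  α_3 = 3: Horner steps 2 → 3 → 1, so m(3) = 1.
  α_4 = 5: Horner steps 2 → 0 → 6, so m(5) = 6.
  α_5 = 1: Horner steps 2 → 6 → 5, so m(1) = 5.
Codeword c = [1, 4, 1, 6, 5] ∈ F_7^5.


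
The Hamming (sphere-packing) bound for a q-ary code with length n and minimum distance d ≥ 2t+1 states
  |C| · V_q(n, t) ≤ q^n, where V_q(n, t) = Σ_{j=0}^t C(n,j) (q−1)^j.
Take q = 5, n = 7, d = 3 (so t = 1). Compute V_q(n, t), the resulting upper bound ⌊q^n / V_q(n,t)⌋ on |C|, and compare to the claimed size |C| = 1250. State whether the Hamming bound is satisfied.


V_q(n, t) = 29, q^n = 78125, Hamming bound = 2693, |C| = 1250 ≤ bound (satisfied).

Step 1: Compute V_q(n, t) = Σ_{j=0}^1 C(n, j) (q−1)^j.
  j = 0: C(7,0)·(4)^0 = 1·1 = 1.
  j = 1: C(7,1)·(4)^1 = 7·4 = 28.
  V_q(n, t) = 1 + 28 = 29.
Step 2: q^n = 5^7 = 78125.
Step 3: Hamming bound ⌊q^n / V_q(n,t)⌋ = ⌊78125/29⌋ = 2693.
Step 4: Compare |C| = 1250 to 2693: satisfied.
The claimed |C| lies below the Hamming bound.


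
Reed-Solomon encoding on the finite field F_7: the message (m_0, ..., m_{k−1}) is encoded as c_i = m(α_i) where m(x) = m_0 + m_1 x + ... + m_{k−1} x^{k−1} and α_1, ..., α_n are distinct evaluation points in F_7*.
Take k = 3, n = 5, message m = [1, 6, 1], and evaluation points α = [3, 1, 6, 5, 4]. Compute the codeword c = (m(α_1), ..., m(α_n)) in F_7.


c = [0, 1, 3, 0, 6]

Message polynomial: m(x) = 1 + 6·x + 1·x^2 (mod 7).
For each evaluation point α_i, compute m(α_i) mod 7:
  α_1 = 3: Horner steps 1 → 2 → 0, so m(3) = 0.
  α_2 = 1: Horner steps 1 → 0 → 1, so m(1) = 1.
  α_3 = 6: Horner steps 1 → 5 → 3, so m(6) = 3.
  α_4 = 5: Horner steps 1 → 4 → 0, so m(5) = 0.
  α_5 = 4: Horner steps 1 → 3 → 6, so m(4) = 6.
Codeword c = [0, 1, 3, 0, 6] ∈ F_7^5.


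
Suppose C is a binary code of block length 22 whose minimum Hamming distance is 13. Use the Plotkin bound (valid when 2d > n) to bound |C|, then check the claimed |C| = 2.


Plotkin bound M ≤ 6; given |C| = 2 ≤ bound (satisfied).

Check applicability: 2d = 26, n = 22.
2d − n = 4 > 0, so Plotkin applies.
Compute d/(2d−n) = 13/4 ≈ 3.2500.
⌊d/(2d−n)⌋ = 3.
Plotkin bound: M ≤ 2·3 = 6.
Given |C| = 2, check: satisfied.
This |C| is below the Plotkin bound.


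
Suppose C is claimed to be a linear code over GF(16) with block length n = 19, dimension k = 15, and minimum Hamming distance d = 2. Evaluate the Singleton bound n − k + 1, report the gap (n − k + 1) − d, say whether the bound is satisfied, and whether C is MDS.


Singleton RHS = n − k + 1 = 5, slack = 3, bound satisfied, not MDS.

Singleton bound: d ≤ n − k + 1.
Here n = 19, k = 15, so n − k + 1 = 5.
Given d = 2, check d ≤ 5: YES.
Slack = (n − k + 1) − d = 3.
The code is NOT MDS (slack = 3 > 0).
Description: the claimed parameters are [19, 15, 2]_16; such a code would be non-MDS.


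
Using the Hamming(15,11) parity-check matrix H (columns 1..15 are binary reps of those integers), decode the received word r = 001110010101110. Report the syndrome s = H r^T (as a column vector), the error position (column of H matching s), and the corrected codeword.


s = (1, 1, 1, 1)^T, error position = 15, corrected codeword c = 001110010101111

Compute s = H r^T mod 2 one row at a time:
  s_1 = 1 + 0 + 1 + 0 + 1 + 1 + 1 + 0 = 5 ≡ 1 (mod 2).
  s_2 = 1 + 1 + 0 + 0 + 1 + 1 + 1 + 0 = 5 ≡ 1 (mod 2).
  s_3 = 0 + 1 + 0 + 0 + 1 + 0 + 1 + 0 = 3 ≡ 1 (mod 2).
  s_4 = 0 + 1 + 1 + 0 + 0 + 0 + 1 + 0 = 3 ≡ 1 (mod 2).
s = (1, 1, 1, 1)^T — this equals column 15 of H (binary 1111), so error is at position 15.
Correct: flip bit 15 of r = 001110010101110 to get c = 001110010101111.


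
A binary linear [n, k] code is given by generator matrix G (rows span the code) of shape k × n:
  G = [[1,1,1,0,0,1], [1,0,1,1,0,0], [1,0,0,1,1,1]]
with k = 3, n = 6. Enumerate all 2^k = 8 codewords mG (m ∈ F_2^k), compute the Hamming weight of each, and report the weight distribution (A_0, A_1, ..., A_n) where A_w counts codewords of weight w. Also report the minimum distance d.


Weight distribution: A_0 = 1, A_3 = 4, A_4 = 3. Minimum distance d = 3.

Enumerate all 2^3 = 8 messages m ∈ F_2^3.
For each, compute codeword c = mG in F_2^6, then tally its weight.
  m = 000 → c = 000000, weight = 0.
  m = 100 → c = 111001, weight = 4.
  m = 010 → c = 101100, weight = 3.
  m = 110 → c = 010101, weight = 3.
  m = 001 → c = 100111, weight = 4.
  m = 101 → c = 011110, weight = 4.
  m = 011 → c = 001011, weight = 3.
  m = 111 → c = 110010, weight = 3.
Tally weights:
  weight 0: 1 codewords.
  weight 3: 4 codewords.
  weight 4: 3 codewords.
Minimum distance d = smallest w > 0 with A_w > 0 = 3.
Sanity: Σ A_w = 8 = 2^3 = 8 ✓.


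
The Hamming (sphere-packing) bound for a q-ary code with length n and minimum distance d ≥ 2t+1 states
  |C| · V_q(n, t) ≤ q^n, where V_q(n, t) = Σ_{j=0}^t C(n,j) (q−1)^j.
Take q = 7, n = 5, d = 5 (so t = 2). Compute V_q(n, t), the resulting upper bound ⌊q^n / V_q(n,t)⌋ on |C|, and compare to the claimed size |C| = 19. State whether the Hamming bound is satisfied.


V_q(n, t) = 391, q^n = 16807, Hamming bound = 42, |C| = 19 ≤ bound (satisfied).

Step 1: Compute V_q(n, t) = Σ_{j=0}^2 C(n, j) (q−1)^j.
  j = 0: C(5,0)·(6)^0 = 1·1 = 1.
  j = 1: C(5,1)·(6)^1 = 5·6 = 30.
  j = 2: C(5,2)·(6)^2 = 10·36 = 360.
  V_q(n, t) = 1 + 30 + 360 = 391.
Step 2: q^n = 7^5 = 16807.
Step 3: Hamming bound ⌊q^n / V_q(n,t)⌋ = ⌊16807/391⌋ = 42.
Step 4: Compare |C| = 19 to 42: satisfied.
The claimed |C| lies below the Hamming bound.


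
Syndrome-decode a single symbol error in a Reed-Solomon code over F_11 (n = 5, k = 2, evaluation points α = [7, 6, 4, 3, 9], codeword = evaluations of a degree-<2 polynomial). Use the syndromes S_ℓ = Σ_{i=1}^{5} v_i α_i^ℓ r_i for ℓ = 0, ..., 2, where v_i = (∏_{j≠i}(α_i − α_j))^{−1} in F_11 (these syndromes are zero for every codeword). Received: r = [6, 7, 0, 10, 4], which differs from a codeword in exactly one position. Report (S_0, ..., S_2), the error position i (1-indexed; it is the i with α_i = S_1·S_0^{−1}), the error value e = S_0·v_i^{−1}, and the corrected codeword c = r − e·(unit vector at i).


S = (8, 10, 7), error at position 3, error magnitude e = 2, c = [6, 7, 9, 10, 4].

Step 1: column multipliers v_i = (∏_{j≠i}(α_i − α_j))^{−1} mod 11.
  i = 1 (α = 7): (7−6)(7−4)(7−3)(7−9) = 1·3·4·(−2) = −24 ≡ 9, so v_1 = 9^{−1} = 5 (mod 11).
  i = 2 (α = 6): (6−7)(6−4)(6−3)(6−9) = (−1)·2·3·(−3) = 18 ≡ 7, so v_2 = 7^{−1} = 8 (mod 11).
  i = 3 (α = 4): (4−7)(4−6)(4−3)(4−9) = (−3)·(−2)·1·(−5) = −30 ≡ 3, so v_3 = 3^{−1} = 4 (mod 11).
  i = 4 (α = 3): (3−7)(3−6)(3−4)(3−9) = (−4)·(−3)·(−1)·(−6) = 72 ≡ 6, so v_4 = 6^{−1} = 2 (mod 11).
  i = 5 (α = 9): (9−7)(9−6)(9−4)(9−3) = 2·3·5·6 = 180 ≡ 4, so v_5 = 4^{−1} = 3 (mod 11).
  v = [5, 8, 4, 2, 3].
Step 2: syndromes of r = [6, 7, 0, 10, 4] (all sums mod 11).
  S_0 = Σ v_i r_i = 5·6 + 8·7 + 4·0 + 2·10 + 3·4 = 118 ≡ 8.
  S_1 = Σ v_i α_i r_i = 5·7·6 + 8·6·7 + 4·4·0 + 2·3·10 + 3·9·4 = 714 ≡ 10.
  α_i^2 mod 11 = [5, 3, 5, 9, 4].
  S_2 = Σ v_i α_i^2 r_i = 5·5·6 + 8·3·7 + 4·5·0 + 2·9·10 + 3·4·4 = 546 ≡ 7.
  S = (8, 10, 7) ≠ 0, so r is not a codeword (an error is present).
Step 3: locate the error. For a single error e at position i, S_ℓ = v_i·e·α_i^ℓ, so α_err = S_1/S_0.
  S_0^{−1} = 8^{−1} = 7 (mod 11), so α_err = 10·7 = 70 ≡ 4 = α_3. Error position i = 3.
  Consistency check: S_2/S_1 = 7·10 = 70 ≡ 4 = α_err ✓ (single-error assumption holds).
Step 4: error magnitude e = S_0/v_3 = S_0·∏_{j≠3}(α_3 − α_j) = 8·3 = 24 ≡ 2 (mod 11).
Step 5: correct position 3: c_3 = r_3 − e = 0 − 2 ≡ 9 (mod 11). Hence c = [6, 7, 9, 10, 4].
  Check: interpolating c through the α_i gives m(x) = 2 + 10·x (degree < 2) with m(α_i) = c_i for every i, so c is indeed a codeword.


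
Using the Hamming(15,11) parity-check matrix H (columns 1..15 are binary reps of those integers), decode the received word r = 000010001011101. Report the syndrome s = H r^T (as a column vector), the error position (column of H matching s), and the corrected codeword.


s = (1, 0, 0, 1)^T, error position = 9, corrected codeword c = 000010000011101

Compute s = H r^T mod 2 one row at a time:
  s_1 = 0 + 1 + 0 + 1 + 1 + 1 + 0 + 1 = 5 ≡ 1 (mod 2).
  s_2 = 0 + 1 + 0 + 0 + 1 + 1 + 0 + 1 = 4 ≡ 0 (mod 2).
  s_3 = 0 + 0 + 0 + 0 + 0 + 1 + 0 + 1 = 2 ≡ 0 (mod 2).
  s_4 = 0 + 0 + 1 + 0 + 1 + 1 + 1 + 1 = 5 ≡ 1 (mod 2).
s = (1, 0, 0, 1)^T — this equals column 9 of H (binary 1001), so error is at position 9.
Correct: flip bit 9 of r = 000010001011101 to get c = 000010000011101.
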